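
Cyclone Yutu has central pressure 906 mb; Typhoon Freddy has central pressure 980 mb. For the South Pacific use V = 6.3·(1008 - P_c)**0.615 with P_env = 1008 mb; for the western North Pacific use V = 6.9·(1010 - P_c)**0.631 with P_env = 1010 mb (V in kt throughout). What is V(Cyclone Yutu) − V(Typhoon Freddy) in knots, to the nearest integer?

49 kt

Cyclone Yutu: ΔP = 102; V ≈ 6.3 × 102^0.615 ≈ 108.30 kt.
Typhoon Freddy: ΔP = 30; V ≈ 6.9 × 30^0.631 ≈ 59.01 kt.
Difference ≈ 108.30 − 59.01 = 49.29 → 49 kt.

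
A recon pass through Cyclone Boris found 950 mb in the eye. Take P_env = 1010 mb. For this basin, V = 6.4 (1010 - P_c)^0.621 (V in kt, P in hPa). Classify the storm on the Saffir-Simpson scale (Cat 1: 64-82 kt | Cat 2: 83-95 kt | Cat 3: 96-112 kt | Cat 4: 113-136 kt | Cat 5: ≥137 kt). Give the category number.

ΔP = 1010 − 950 = 60 mb.
V ≈ 6.4 × 60^0.621 = 6.4 × 12.71 ≈ 81 kt.
81 kt falls in the Category 1 band.

1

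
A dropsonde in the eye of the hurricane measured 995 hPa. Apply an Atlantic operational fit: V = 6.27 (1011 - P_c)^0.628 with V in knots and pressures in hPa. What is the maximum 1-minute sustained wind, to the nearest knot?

ΔP = 1011 − 995 = 16 hPa.
16^0.628 ≈ 5.704.
V ≈ 6.27 × 5.704 ≈ 35.8 kt.

36 kt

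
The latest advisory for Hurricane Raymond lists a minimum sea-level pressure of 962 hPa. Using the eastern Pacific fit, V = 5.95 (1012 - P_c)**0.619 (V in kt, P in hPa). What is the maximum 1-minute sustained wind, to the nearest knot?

67 kt

ΔP = 1012 − 962 = 50 hPa.
50^0.619 ≈ 11.263.
V ≈ 5.95 × 11.263 ≈ 67.0 kt.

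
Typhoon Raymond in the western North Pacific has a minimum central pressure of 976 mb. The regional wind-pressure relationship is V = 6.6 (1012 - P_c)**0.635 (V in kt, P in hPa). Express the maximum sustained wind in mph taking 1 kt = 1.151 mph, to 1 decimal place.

ΔP = 1012 − 976 = 36 mb.
V ≈ 6.6 × 36^0.635 = 6.6 × 9.733 ≈ 64.239 kt.
64.239 × 1.151 ≈ 73.94 mph → 73.9 mph.

73.9 mph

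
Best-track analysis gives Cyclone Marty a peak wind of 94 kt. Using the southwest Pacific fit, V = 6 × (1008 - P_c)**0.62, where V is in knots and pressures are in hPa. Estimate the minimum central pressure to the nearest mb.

923 mb

ΔP = (V / 6)^(1/0.62) = (94/6)^1.613.
94/6 = 15.667; 15.667^1.613 ≈ 84.60 mb.
P_c = 1008 − 84.60 = 923.40 ≈ 923 mb.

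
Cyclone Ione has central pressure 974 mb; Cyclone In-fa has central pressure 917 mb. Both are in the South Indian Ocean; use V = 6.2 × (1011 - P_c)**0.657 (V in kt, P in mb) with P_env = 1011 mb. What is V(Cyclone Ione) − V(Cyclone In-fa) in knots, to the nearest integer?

-56 kt

Cyclone Ione: ΔP = 37; V ≈ 6.2 × 37^0.657 ≈ 66.48 kt.
Cyclone In-fa: ΔP = 94; V ≈ 6.2 × 94^0.657 ≈ 122.67 kt.
Difference ≈ 66.48 − 122.67 = -56.19 → -56 kt.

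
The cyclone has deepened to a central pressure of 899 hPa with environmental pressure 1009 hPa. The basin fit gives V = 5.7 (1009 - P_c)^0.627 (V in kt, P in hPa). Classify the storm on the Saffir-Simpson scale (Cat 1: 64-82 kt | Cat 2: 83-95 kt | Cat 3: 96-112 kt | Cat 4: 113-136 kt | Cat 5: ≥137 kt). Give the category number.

ΔP = 1009 − 899 = 110 hPa.
V ≈ 5.7 × 110^0.627 = 5.7 × 19.05 ≈ 109 kt.
109 kt falls in the Category 3 band.

3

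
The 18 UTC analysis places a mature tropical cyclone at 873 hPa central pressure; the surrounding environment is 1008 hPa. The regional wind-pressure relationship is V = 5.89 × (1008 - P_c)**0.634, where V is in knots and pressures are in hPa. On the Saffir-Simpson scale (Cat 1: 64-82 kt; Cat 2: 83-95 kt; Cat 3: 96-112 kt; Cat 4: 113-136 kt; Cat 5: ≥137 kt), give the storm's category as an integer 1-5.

ΔP = 1008 − 873 = 135 hPa.
V ≈ 5.89 × 135^0.634 = 5.89 × 22.42 ≈ 132 kt.
132 kt falls in the Category 4 band.

4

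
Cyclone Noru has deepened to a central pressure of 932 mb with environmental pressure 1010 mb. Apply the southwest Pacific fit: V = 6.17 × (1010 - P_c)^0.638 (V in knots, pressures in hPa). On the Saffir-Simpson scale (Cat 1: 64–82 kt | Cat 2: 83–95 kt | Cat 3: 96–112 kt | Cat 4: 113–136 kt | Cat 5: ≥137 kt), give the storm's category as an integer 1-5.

ΔP = 1010 − 932 = 78 mb.
V ≈ 6.17 × 78^0.638 = 6.17 × 16.11 ≈ 99 kt.
99 kt falls in the Category 3 band.

3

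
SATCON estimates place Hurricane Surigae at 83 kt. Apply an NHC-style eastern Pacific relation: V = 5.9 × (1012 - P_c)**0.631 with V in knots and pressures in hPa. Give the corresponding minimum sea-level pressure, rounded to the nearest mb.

ΔP = (V / 5.9)^(1/0.631) = (83/5.9)^1.585.
83/5.9 = 14.068; 14.068^1.585 ≈ 66.02 mb.
P_c = 1012 − 66.02 = 945.98 ≈ 946 mb.

946 mb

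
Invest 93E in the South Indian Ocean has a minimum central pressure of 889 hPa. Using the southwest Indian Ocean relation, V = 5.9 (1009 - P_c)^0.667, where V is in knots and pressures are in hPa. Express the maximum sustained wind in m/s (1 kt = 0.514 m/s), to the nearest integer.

74 m/s

ΔP = 1009 − 889 = 120 hPa.
V ≈ 5.9 × 120^0.667 = 5.9 × 24.368 ≈ 143.769 kt.
143.769 × 0.514 ≈ 73.90 m/s → 74 m/s.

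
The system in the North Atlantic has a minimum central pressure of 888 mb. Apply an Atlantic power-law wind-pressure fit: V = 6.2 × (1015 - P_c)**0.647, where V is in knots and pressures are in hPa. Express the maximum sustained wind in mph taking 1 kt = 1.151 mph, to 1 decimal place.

ΔP = 1015 − 888 = 127 mb.
V ≈ 6.2 × 127^0.647 = 6.2 × 22.970 ≈ 142.414 kt.
142.414 × 1.151 ≈ 163.92 mph → 163.9 mph.

163.9 mph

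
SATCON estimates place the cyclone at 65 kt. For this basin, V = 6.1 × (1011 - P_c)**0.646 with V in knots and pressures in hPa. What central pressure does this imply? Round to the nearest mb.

ΔP = (V / 6.1)^(1/0.646) = (65/6.1)^1.548.
65/6.1 = 10.656; 10.656^1.548 ≈ 38.97 mb.
P_c = 1011 − 38.97 = 972.03 ≈ 972 mb.

972 mb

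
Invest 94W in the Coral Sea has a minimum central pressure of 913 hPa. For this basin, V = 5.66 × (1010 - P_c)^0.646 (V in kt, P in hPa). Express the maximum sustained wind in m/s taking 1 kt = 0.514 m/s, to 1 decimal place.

55.9 m/s

ΔP = 1010 − 913 = 97 hPa.
V ≈ 5.66 × 97^0.646 = 5.66 × 19.207 ≈ 108.710 kt.
108.710 × 0.514 ≈ 55.88 m/s → 55.9 m/s.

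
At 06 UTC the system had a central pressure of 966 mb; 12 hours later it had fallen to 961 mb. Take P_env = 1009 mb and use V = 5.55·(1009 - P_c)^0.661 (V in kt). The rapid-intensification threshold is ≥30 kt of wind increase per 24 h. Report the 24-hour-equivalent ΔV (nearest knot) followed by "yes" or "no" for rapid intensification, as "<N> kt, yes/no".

V₁: ΔP = 43, V ≈ 5.55 × 43^0.661 ≈ 66.68 kt.
V₂: ΔP = 48, V ≈ 5.55 × 48^0.661 ≈ 71.71 kt.
ΔV over 12 h = 5.03 kt → 24 h equivalent = 5.03 × 24/12 ≈ 10.06 kt.
10 kt < 30 kt ⇒ not rapid intensification.

10 kt, no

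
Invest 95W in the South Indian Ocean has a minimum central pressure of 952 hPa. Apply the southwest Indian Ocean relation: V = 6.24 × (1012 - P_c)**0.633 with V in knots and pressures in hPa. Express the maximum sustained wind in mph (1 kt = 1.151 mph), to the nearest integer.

ΔP = 1012 − 952 = 60 hPa.
V ≈ 6.24 × 60^0.633 = 6.24 × 13.353 ≈ 83.321 kt.
83.321 × 1.151 ≈ 95.90 mph → 96 mph.

96 mph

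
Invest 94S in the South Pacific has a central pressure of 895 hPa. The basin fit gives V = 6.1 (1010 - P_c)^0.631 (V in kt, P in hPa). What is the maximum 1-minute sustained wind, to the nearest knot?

ΔP = 1010 − 895 = 115 hPa.
115^0.631 ≈ 19.966.
V ≈ 6.1 × 19.966 ≈ 121.8 kt.

122 kt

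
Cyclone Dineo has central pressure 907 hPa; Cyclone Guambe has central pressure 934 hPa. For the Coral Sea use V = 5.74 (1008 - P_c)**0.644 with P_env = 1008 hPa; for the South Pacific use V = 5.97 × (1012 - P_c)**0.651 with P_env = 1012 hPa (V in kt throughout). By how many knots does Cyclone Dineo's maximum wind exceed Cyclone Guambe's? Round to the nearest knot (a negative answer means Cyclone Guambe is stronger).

Cyclone Dineo: ΔP = 101; V ≈ 5.74 × 101^0.644 ≈ 112.12 kt.
Cyclone Guambe: ΔP = 78; V ≈ 5.97 × 78^0.651 ≈ 101.80 kt.
Difference ≈ 112.12 − 101.80 = 10.32 → 10 kt.

10 kt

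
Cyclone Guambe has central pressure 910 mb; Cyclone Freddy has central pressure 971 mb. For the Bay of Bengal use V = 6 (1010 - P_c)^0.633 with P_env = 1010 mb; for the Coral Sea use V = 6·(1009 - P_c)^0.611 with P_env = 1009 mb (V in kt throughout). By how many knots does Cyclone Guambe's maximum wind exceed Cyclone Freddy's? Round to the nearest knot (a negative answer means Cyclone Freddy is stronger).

55 kt

Cyclone Guambe: ΔP = 100; V ≈ 6 × 100^0.633 ≈ 110.70 kt.
Cyclone Freddy: ΔP = 38; V ≈ 6 × 38^0.611 ≈ 55.39 kt.
Difference ≈ 110.70 − 55.39 = 55.31 → 55 kt.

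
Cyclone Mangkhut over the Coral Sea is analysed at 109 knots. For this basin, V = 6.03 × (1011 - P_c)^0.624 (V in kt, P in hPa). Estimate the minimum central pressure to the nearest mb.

908 mb

ΔP = (V / 6.03)^(1/0.624) = (109/6.03)^1.603.
109/6.03 = 18.076; 18.076^1.603 ≈ 103.42 mb.
P_c = 1011 − 103.42 = 907.58 ≈ 908 mb.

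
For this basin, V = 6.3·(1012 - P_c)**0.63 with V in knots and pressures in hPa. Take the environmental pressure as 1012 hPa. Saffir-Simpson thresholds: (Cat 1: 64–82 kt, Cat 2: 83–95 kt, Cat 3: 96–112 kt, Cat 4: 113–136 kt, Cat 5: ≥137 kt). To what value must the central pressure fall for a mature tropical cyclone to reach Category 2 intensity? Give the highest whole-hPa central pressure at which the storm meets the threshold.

952 hPa

Category 2 begins at V = 83 kt.
Required ΔP = (83/6.3)^(1/0.63) = 13.175^1.587 ≈ 59.89 hPa.
P_c ≤ 1012 − 59.89 = 952.11, so the highest integer P_c is 952 hPa.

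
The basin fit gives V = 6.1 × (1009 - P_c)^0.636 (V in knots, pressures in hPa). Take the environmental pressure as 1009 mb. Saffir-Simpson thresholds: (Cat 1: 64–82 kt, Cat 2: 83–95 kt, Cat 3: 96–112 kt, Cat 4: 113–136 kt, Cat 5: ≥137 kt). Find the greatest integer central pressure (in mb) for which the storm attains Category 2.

948 mb

Category 2 begins at V = 83 kt.
Required ΔP = (83/6.1)^(1/0.636) = 13.607^1.572 ≈ 60.62 mb.
P_c ≤ 1009 − 60.62 = 948.38, so the highest integer P_c is 948 mb.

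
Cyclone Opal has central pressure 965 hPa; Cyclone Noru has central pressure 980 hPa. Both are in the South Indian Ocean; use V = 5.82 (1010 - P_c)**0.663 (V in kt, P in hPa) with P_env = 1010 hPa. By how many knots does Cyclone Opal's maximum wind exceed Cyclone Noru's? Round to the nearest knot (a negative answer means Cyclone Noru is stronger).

17 kt

Cyclone Opal: ΔP = 45; V ≈ 5.82 × 45^0.663 ≈ 72.61 kt.
Cyclone Noru: ΔP = 30; V ≈ 5.82 × 30^0.663 ≈ 55.50 kt.
Difference ≈ 72.61 − 55.50 = 17.11 → 17 kt.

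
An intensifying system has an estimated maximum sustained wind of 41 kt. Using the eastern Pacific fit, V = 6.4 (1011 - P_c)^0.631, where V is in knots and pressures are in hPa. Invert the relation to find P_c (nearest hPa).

992 hPa

ΔP = (V / 6.4)^(1/0.631) = (41/6.4)^1.585.
41/6.4 = 6.406; 6.406^1.585 ≈ 18.98 hPa.
P_c = 1011 − 18.98 = 992.02 ≈ 992 hPa.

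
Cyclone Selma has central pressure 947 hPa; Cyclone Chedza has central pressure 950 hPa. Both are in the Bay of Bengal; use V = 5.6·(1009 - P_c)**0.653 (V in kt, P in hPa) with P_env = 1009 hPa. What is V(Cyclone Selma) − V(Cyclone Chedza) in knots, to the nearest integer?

3 kt

Cyclone Selma: ΔP = 62; V ≈ 5.6 × 62^0.653 ≈ 82.91 kt.
Cyclone Chedza: ΔP = 59; V ≈ 5.6 × 59^0.653 ≈ 80.27 kt.
Difference ≈ 82.91 − 80.27 = 2.64 → 3 kt.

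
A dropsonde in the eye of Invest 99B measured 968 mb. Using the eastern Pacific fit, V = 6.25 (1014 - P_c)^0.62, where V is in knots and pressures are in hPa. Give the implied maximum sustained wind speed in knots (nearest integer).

ΔP = 1014 − 968 = 46 mb.
46^0.62 ≈ 10.738.
V ≈ 6.25 × 10.738 ≈ 67.1 kt.

67 kt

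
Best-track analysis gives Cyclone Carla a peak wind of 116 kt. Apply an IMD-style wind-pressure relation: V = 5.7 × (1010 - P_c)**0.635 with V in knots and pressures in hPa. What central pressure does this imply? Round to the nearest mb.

895 mb

ΔP = (V / 5.7)^(1/0.635) = (116/5.7)^1.575.
116/5.7 = 20.351; 20.351^1.575 ≈ 115.02 mb.
P_c = 1010 − 115.02 = 894.98 ≈ 895 mb.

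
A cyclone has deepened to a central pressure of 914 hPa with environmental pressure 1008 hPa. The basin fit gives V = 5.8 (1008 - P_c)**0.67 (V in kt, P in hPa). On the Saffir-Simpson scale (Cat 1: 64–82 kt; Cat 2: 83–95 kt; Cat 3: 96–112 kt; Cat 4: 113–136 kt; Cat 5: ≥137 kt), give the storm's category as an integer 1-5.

4

ΔP = 1008 − 914 = 94 hPa.
V ≈ 5.8 × 94^0.67 = 5.8 × 20.99 ≈ 122 kt.
122 kt falls in the Category 4 band.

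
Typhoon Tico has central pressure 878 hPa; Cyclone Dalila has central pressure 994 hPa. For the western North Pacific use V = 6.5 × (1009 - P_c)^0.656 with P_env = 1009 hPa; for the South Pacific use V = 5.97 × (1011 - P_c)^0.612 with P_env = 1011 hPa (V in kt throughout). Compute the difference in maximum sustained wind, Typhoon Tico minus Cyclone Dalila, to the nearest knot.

125 kt

Typhoon Tico: ΔP = 131; V ≈ 6.5 × 131^0.656 ≈ 159.16 kt.
Cyclone Dalila: ΔP = 17; V ≈ 5.97 × 17^0.612 ≈ 33.81 kt.
Difference ≈ 159.16 − 33.81 = 125.35 → 125 kt.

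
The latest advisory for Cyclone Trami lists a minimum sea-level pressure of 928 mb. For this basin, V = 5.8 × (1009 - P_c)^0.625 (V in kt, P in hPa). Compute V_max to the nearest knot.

90 kt

ΔP = 1009 − 928 = 81 mb.
81^0.625 ≈ 15.588.
V ≈ 5.8 × 15.588 ≈ 90.4 kt.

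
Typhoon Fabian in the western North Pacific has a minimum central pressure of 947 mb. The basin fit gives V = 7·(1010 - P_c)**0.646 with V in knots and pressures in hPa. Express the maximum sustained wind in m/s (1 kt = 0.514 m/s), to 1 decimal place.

52.3 m/s

ΔP = 1010 − 947 = 63 mb.
V ≈ 7 × 63^0.646 = 7 × 14.534 ≈ 101.735 kt.
101.735 × 0.514 ≈ 52.29 m/s → 52.3 m/s.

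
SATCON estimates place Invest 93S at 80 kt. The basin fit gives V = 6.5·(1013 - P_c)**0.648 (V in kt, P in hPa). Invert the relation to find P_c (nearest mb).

965 mb

ΔP = (V / 6.5)^(1/0.648) = (80/6.5)^1.543.
80/6.5 = 12.308; 12.308^1.543 ≈ 48.13 mb.
P_c = 1013 − 48.13 = 964.87 ≈ 965 mb.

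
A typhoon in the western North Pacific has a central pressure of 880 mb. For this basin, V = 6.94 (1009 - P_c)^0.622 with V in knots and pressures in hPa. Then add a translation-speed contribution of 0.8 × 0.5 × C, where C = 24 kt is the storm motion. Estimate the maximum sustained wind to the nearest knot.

152 kt

ΔP = 1009 − 880 = 129 mb.
129^0.622 ≈ 20.549.
V ≈ 6.94 × 20.549 ≈ 142.6 kt.
Translation term: 0.8 × 0.5 × 24 = 9.6 kt.
Corrected V ≈ 152.2 kt → 152 kt.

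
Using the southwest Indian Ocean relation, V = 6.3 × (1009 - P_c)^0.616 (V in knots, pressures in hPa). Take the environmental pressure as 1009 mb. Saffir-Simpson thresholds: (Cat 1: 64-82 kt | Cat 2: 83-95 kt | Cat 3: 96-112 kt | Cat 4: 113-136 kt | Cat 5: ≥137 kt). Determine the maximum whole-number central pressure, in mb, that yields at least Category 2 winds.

Category 2 begins at V = 83 kt.
Required ΔP = (83/6.3)^(1/0.616) = 13.175^1.623 ≈ 65.73 mb.
P_c ≤ 1009 − 65.73 = 943.27, so the highest integer P_c is 943 mb.

943 mb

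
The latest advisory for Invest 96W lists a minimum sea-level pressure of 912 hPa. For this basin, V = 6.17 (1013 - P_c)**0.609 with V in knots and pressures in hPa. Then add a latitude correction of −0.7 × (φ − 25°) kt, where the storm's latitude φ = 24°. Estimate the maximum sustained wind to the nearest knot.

ΔP = 1013 − 912 = 101 hPa.
101^0.609 ≈ 16.620.
V ≈ 6.17 × 16.620 ≈ 102.5 kt.
Latitude correction: −0.7 × (24 − 25) = 0.7 kt.
Corrected V ≈ 103.2 kt → 103 kt.

103 kt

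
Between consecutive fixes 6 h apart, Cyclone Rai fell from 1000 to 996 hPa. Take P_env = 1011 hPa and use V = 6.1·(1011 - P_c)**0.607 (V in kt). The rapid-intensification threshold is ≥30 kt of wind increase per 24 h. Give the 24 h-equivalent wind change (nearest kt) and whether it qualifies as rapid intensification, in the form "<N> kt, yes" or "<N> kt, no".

22 kt, no

V₁: ΔP = 11, V ≈ 6.1 × 11^0.607 ≈ 26.15 kt.
V₂: ΔP = 15, V ≈ 6.1 × 15^0.607 ≈ 31.57 kt.
ΔV over 6 h = 5.42 kt → 24 h equivalent = 5.42 × 24/6 ≈ 21.68 kt.
22 kt < 30 kt ⇒ not rapid intensification.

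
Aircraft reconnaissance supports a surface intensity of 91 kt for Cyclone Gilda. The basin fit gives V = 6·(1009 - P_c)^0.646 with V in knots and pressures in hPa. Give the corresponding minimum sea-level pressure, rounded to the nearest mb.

ΔP = (V / 6)^(1/0.646) = (91/6)^1.548.
91/6 = 15.167; 15.167^1.548 ≈ 67.30 mb.
P_c = 1009 − 67.30 = 941.70 ≈ 942 mb.

942 mb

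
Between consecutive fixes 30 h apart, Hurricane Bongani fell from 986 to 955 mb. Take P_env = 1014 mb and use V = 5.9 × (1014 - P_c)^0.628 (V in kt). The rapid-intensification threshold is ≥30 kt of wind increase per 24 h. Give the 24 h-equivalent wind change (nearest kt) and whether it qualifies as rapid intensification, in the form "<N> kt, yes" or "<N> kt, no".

V₁: ΔP = 28, V ≈ 5.9 × 28^0.628 ≈ 47.83 kt.
V₂: ΔP = 59, V ≈ 5.9 × 59^0.628 ≈ 76.37 kt.
ΔV over 30 h = 28.54 kt → 24 h equivalent = 28.54 × 24/30 ≈ 22.83 kt.
23 kt < 30 kt ⇒ not rapid intensification.

23 kt, no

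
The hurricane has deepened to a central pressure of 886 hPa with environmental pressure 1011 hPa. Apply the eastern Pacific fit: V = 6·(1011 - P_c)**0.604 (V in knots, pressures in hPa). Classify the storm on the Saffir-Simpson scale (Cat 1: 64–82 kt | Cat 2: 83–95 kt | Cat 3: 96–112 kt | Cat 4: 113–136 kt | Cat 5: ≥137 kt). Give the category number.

ΔP = 1011 − 886 = 125 hPa.
V ≈ 6 × 125^0.604 = 6 × 18.47 ≈ 111 kt.
111 kt falls in the Category 3 band.

3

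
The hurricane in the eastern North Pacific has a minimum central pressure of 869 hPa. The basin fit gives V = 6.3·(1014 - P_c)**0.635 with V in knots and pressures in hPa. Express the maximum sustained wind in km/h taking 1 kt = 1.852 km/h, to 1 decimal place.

275.1 km/h

ΔP = 1014 − 869 = 145 hPa.
V ≈ 6.3 × 145^0.635 = 6.3 × 23.576 ≈ 148.528 kt.
148.528 × 1.852 ≈ 275.07 km/h → 275.1 km/h.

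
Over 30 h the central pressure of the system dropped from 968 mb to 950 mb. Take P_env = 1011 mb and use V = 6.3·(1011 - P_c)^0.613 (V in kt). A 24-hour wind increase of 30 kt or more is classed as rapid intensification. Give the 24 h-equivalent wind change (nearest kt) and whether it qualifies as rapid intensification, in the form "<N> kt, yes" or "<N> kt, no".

V₁: ΔP = 43, V ≈ 6.3 × 43^0.613 ≈ 63.19 kt.
V₂: ΔP = 61, V ≈ 6.3 × 61^0.613 ≈ 78.30 kt.
ΔV over 30 h = 15.11 kt → 24 h equivalent = 15.11 × 24/30 ≈ 12.09 kt.
12 kt < 30 kt ⇒ not rapid intensification.

12 kt, no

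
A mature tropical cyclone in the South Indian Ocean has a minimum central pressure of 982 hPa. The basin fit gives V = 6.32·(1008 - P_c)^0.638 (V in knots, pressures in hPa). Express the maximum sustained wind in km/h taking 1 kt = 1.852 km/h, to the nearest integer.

94 km/h

ΔP = 1008 − 982 = 26 hPa.
V ≈ 6.32 × 26^0.638 = 6.32 × 7.994 ≈ 50.521 kt.
50.521 × 1.852 ≈ 93.56 km/h → 94 km/h.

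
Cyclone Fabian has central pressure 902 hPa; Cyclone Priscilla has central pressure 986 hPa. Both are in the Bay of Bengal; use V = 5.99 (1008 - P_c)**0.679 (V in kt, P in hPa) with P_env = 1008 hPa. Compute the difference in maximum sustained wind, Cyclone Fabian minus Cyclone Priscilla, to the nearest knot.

93 kt

Cyclone Fabian: ΔP = 106; V ≈ 5.99 × 106^0.679 ≈ 142.11 kt.
Cyclone Priscilla: ΔP = 22; V ≈ 5.99 × 22^0.679 ≈ 48.86 kt.
Difference ≈ 142.11 − 48.86 = 93.25 → 93 kt.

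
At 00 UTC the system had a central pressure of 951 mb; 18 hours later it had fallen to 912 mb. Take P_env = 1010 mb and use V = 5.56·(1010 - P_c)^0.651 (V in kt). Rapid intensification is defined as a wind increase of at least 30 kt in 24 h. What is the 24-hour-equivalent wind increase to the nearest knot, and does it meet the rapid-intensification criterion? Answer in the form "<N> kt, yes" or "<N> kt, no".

41 kt, yes

V₁: ΔP = 59, V ≈ 5.56 × 59^0.651 ≈ 79.05 kt.
V₂: ΔP = 98, V ≈ 5.56 × 98^0.651 ≈ 109.99 kt.
ΔV over 18 h = 30.94 kt → 24 h equivalent = 30.94 × 24/18 ≈ 41.25 kt.
41 kt ≥ 30 kt ⇒ rapid intensification.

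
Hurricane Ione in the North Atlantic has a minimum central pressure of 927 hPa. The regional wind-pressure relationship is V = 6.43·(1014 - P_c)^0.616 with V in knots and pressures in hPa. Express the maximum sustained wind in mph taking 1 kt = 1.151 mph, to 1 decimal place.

ΔP = 1014 − 927 = 87 hPa.
V ≈ 6.43 × 87^0.616 = 6.43 × 15.658 ≈ 100.683 kt.
100.683 × 1.151 ≈ 115.89 mph → 115.9 mph.

115.9 mph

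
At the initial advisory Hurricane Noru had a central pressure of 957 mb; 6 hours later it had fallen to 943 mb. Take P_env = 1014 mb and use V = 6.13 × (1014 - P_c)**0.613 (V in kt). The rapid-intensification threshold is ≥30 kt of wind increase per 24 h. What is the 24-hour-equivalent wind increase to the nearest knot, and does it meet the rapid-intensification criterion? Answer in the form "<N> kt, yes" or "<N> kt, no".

V₁: ΔP = 57, V ≈ 6.13 × 57^0.613 ≈ 73.08 kt.
V₂: ΔP = 71, V ≈ 6.13 × 71^0.613 ≈ 83.61 kt.
ΔV over 6 h = 10.53 kt → 24 h equivalent = 10.53 × 24/6 ≈ 42.12 kt.
42 kt ≥ 30 kt ⇒ rapid intensification.

42 kt, yes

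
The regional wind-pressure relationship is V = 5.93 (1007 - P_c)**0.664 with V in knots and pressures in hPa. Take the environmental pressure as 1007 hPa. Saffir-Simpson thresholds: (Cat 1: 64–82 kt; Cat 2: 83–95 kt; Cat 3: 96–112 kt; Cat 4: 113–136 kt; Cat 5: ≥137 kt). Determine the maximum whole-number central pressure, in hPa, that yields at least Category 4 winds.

Category 4 begins at V = 113 kt.
Required ΔP = (113/5.93)^(1/0.664) = 19.056^1.506 ≈ 84.67 hPa.
P_c ≤ 1007 − 84.67 = 922.33, so the highest integer P_c is 922 hPa.

922 hPa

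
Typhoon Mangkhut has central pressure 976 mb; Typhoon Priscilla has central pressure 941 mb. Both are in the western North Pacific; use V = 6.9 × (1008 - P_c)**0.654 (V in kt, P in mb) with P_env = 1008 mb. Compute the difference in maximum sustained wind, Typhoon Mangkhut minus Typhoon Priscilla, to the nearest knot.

-41 kt

Typhoon Mangkhut: ΔP = 32; V ≈ 6.9 × 32^0.654 ≈ 66.56 kt.
Typhoon Priscilla: ΔP = 67; V ≈ 6.9 × 67^0.654 ≈ 107.92 kt.
Difference ≈ 66.56 − 107.92 = -41.36 → -41 kt.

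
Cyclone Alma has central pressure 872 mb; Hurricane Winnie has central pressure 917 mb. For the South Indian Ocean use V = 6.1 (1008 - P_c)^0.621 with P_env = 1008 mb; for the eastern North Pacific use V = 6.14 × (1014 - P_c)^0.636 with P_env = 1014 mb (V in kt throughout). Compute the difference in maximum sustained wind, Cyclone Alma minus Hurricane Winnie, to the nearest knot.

16 kt

Cyclone Alma: ΔP = 136; V ≈ 6.1 × 136^0.621 ≈ 128.90 kt.
Hurricane Winnie: ΔP = 97; V ≈ 6.14 × 97^0.636 ≈ 112.66 kt.
Difference ≈ 128.90 − 112.66 = 16.24 → 16 kt.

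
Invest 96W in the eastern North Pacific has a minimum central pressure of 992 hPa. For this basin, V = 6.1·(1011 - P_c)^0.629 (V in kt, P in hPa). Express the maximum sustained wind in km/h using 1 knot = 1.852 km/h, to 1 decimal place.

72.0 km/h

ΔP = 1011 − 992 = 19 hPa.
V ≈ 6.1 × 19^0.629 = 6.1 × 6.373 ≈ 38.875 kt.
38.875 × 1.852 ≈ 72.00 km/h → 72.0 km/h.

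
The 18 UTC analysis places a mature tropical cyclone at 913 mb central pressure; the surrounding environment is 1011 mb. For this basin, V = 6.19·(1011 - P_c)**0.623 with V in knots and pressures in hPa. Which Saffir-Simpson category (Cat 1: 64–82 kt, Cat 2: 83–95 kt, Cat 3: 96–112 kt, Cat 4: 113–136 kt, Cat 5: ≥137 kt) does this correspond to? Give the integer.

3

ΔP = 1011 − 913 = 98 mb.
V ≈ 6.19 × 98^0.623 = 6.19 × 17.40 ≈ 108 kt.
108 kt falls in the Category 3 band.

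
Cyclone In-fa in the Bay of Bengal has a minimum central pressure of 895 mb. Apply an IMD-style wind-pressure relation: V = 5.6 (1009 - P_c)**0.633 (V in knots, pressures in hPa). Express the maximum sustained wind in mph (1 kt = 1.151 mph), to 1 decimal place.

ΔP = 1009 − 895 = 114 mb.
V ≈ 5.6 × 114^0.633 = 5.6 × 20.046 ≈ 112.256 kt.
112.256 × 1.151 ≈ 129.21 mph → 129.2 mph.

129.2 mph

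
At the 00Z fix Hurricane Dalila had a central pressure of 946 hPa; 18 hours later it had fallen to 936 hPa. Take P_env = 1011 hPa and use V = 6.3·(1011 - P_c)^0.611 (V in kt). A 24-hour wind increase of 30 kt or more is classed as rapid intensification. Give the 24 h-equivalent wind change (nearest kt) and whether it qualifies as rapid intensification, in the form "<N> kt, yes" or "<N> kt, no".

V₁: ΔP = 65, V ≈ 6.3 × 65^0.611 ≈ 80.73 kt.
V₂: ΔP = 75, V ≈ 6.3 × 75^0.611 ≈ 88.11 kt.
ΔV over 18 h = 7.38 kt → 24 h equivalent = 7.38 × 24/18 ≈ 9.84 kt.
10 kt < 30 kt ⇒ not rapid intensification.

10 kt, no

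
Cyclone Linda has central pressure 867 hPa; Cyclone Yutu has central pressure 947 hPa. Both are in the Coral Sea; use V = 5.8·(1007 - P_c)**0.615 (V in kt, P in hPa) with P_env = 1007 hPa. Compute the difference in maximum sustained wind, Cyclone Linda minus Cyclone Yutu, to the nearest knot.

Cyclone Linda: ΔP = 140; V ≈ 5.8 × 140^0.615 ≈ 121.14 kt.
Cyclone Yutu: ΔP = 60; V ≈ 5.8 × 60^0.615 ≈ 71.94 kt.
Difference ≈ 121.14 − 71.94 = 49.20 → 49 kt.

49 kt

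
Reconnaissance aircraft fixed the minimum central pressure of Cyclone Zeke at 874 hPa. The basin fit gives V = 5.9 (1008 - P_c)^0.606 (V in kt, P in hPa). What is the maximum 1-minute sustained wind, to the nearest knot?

ΔP = 1008 − 874 = 134 hPa.
134^0.606 ≈ 19.455.
V ≈ 5.9 × 19.455 ≈ 114.8 kt.

115 kt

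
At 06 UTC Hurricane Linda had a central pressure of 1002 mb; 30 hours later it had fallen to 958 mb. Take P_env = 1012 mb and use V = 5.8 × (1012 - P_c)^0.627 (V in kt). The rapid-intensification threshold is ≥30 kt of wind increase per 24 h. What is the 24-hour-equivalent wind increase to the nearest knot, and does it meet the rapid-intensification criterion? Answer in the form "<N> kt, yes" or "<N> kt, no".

37 kt, yes

V₁: ΔP = 10, V ≈ 5.8 × 10^0.627 ≈ 24.57 kt.
V₂: ΔP = 54, V ≈ 5.8 × 54^0.627 ≈ 70.74 kt.
ΔV over 30 h = 46.17 kt → 24 h equivalent = 46.17 × 24/30 ≈ 36.94 kt.
37 kt ≥ 30 kt ⇒ rapid intensification.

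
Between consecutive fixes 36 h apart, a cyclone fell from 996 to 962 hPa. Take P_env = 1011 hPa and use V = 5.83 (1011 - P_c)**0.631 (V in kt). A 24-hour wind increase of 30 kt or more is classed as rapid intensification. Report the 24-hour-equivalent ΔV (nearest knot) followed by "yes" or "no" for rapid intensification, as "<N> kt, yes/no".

V₁: ΔP = 15, V ≈ 5.83 × 15^0.631 ≈ 32.19 kt.
V₂: ΔP = 49, V ≈ 5.83 × 49^0.631 ≈ 67.95 kt.
ΔV over 36 h = 35.76 kt → 24 h equivalent = 35.76 × 24/36 ≈ 23.84 kt.
24 kt < 30 kt ⇒ not rapid intensification.

24 kt, no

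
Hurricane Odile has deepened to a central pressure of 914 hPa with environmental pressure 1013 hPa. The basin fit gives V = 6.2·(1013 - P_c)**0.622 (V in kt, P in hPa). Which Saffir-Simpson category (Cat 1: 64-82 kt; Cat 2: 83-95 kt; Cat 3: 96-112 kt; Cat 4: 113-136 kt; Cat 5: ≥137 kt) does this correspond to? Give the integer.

3

ΔP = 1013 − 914 = 99 hPa.
V ≈ 6.2 × 99^0.622 = 6.2 × 17.43 ≈ 108 kt.
108 kt falls in the Category 3 band.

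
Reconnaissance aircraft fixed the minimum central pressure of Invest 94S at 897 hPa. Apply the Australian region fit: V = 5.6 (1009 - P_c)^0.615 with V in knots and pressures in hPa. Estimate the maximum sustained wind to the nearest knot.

102 kt

ΔP = 1009 − 897 = 112 hPa.
112^0.615 ≈ 18.208.
V ≈ 5.6 × 18.208 ≈ 102.0 kt.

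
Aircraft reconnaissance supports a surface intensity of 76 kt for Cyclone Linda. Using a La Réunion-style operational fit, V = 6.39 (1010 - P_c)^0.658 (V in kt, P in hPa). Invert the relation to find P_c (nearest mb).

967 mb

ΔP = (V / 6.39)^(1/0.658) = (76/6.39)^1.520.
76/6.39 = 11.894; 11.894^1.520 ≈ 43.07 mb.
P_c = 1010 − 43.07 = 966.93 ≈ 967 mb.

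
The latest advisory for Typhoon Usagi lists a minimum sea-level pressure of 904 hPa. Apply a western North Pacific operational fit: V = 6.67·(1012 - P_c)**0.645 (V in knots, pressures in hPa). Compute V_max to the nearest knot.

137 kt

ΔP = 1012 − 904 = 108 hPa.
108^0.645 ≈ 20.491.
V ≈ 6.67 × 20.491 ≈ 136.7 kt.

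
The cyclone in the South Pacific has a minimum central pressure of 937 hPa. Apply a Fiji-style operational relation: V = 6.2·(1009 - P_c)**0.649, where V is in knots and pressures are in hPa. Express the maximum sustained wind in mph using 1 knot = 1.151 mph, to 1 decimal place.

ΔP = 1009 − 937 = 72 hPa.
V ≈ 6.2 × 72^0.649 = 6.2 × 16.048 ≈ 99.495 kt.
99.495 × 1.151 ≈ 114.52 mph → 114.5 mph.

114.5 mph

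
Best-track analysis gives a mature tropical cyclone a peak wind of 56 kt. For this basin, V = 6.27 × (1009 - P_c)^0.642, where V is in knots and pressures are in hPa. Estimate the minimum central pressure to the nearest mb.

ΔP = (V / 6.27)^(1/0.642) = (56/6.27)^1.558.
56/6.27 = 8.931; 8.931^1.558 ≈ 30.28 mb.
P_c = 1009 − 30.28 = 978.72 ≈ 979 mb.

979 mb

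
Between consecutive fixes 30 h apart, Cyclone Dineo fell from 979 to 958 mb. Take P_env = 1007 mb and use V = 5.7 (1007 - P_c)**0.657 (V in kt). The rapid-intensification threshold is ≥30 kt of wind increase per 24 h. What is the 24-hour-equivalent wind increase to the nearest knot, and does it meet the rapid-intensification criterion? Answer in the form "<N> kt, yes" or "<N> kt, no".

V₁: ΔP = 28, V ≈ 5.7 × 28^0.657 ≈ 50.89 kt.
V₂: ΔP = 49, V ≈ 5.7 × 49^0.657 ≈ 73.51 kt.
ΔV over 30 h = 22.62 kt → 24 h equivalent = 22.62 × 24/30 ≈ 18.10 kt.
18 kt < 30 kt ⇒ not rapid intensification.

18 kt, no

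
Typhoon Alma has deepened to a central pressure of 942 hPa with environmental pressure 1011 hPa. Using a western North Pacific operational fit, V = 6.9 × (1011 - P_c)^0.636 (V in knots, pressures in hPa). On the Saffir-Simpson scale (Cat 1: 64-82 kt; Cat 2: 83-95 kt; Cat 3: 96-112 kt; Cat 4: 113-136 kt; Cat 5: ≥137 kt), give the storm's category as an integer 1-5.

ΔP = 1011 − 942 = 69 hPa.
V ≈ 6.9 × 69^0.636 = 6.9 × 14.77 ≈ 102 kt.
102 kt falls in the Category 3 band.

3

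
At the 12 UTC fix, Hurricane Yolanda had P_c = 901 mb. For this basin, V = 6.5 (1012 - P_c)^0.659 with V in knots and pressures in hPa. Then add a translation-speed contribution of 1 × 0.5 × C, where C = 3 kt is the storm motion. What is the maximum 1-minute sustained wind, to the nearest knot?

146 kt

ΔP = 1012 − 901 = 111 mb.
111^0.659 ≈ 22.278.
V ≈ 6.5 × 22.278 ≈ 144.8 kt.
Translation term: 1 × 0.5 × 3 = 1.5 kt.
Corrected V ≈ 146.3 kt → 146 kt.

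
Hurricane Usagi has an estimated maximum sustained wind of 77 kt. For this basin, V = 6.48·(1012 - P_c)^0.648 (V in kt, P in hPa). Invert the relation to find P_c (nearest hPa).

ΔP = (V / 6.48)^(1/0.648) = (77/6.48)^1.543.
77/6.48 = 11.883; 11.883^1.543 ≈ 45.58 hPa.
P_c = 1012 − 45.58 = 966.42 ≈ 966 hPa.

966 hPa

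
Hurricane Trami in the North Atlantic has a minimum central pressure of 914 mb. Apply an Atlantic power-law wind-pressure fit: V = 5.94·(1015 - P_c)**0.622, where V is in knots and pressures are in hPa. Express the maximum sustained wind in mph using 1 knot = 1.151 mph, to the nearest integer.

121 mph

ΔP = 1015 − 914 = 101 mb.
V ≈ 5.94 × 101^0.622 = 5.94 × 17.648 ≈ 104.827 kt.
104.827 × 1.151 ≈ 120.66 mph → 121 mph.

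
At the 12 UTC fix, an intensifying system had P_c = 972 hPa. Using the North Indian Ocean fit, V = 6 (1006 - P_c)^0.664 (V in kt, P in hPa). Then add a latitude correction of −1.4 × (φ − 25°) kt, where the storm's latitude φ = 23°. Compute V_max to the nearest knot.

65 kt

ΔP = 1006 − 972 = 34 hPa.
34^0.664 ≈ 10.397.
V ≈ 6 × 10.397 ≈ 62.4 kt.
Latitude correction: −1.4 × (23 − 25) = 2.8 kt.
Corrected V ≈ 65.2 kt → 65 kt.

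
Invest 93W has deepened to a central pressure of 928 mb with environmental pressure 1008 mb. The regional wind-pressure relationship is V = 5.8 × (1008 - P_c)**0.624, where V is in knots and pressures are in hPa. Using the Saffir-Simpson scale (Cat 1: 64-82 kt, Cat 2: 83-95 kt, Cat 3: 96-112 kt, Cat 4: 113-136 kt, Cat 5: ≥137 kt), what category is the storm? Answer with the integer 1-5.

2

ΔP = 1008 − 928 = 80 mb.
V ≈ 5.8 × 80^0.624 = 5.8 × 15.40 ≈ 89 kt.
89 kt falls in the Category 2 band.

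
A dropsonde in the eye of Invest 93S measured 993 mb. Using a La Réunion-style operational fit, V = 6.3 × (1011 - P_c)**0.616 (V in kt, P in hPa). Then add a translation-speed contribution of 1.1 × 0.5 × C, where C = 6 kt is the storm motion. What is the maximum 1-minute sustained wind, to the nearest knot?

ΔP = 1011 − 993 = 18 mb.
18^0.616 ≈ 5.933.
V ≈ 6.3 × 5.933 ≈ 37.4 kt.
Translation term: 1.1 × 0.5 × 6 = 3.3 kt.
Corrected V ≈ 40.7 kt → 41 kt.

41 kt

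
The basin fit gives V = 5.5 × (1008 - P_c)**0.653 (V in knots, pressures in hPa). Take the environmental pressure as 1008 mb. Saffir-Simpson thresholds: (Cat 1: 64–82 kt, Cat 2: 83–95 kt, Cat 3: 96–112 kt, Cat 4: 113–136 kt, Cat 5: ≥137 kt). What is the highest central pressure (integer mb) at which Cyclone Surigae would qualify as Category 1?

965 mb

Category 1 begins at V = 64 kt.
Required ΔP = (64/5.5)^(1/0.653) = 11.636^1.531 ≈ 42.87 mb.
P_c ≤ 1008 − 42.87 = 965.13, so the highest integer P_c is 965 mb.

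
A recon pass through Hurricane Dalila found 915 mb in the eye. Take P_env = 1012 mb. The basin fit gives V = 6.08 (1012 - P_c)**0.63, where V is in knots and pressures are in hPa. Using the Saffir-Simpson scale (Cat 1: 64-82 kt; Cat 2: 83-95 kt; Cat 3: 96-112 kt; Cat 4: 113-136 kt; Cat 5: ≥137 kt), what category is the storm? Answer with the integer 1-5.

3

ΔP = 1012 − 915 = 97 mb.
V ≈ 6.08 × 97^0.63 = 6.08 × 17.85 ≈ 109 kt.
109 kt falls in the Category 3 band.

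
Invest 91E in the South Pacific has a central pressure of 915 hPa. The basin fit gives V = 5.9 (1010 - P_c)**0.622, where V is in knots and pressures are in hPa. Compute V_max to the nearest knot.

100 kt

ΔP = 1010 − 915 = 95 hPa.
95^0.622 ≈ 16.988.
V ≈ 5.9 × 16.988 ≈ 100.2 kt.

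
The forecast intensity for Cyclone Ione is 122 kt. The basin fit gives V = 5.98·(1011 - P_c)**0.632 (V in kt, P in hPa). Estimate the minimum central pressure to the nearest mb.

893 mb

ΔP = (V / 5.98)^(1/0.632) = (122/5.98)^1.582.
122/5.98 = 20.401; 20.401^1.582 ≈ 118.10 mb.
P_c = 1011 − 118.10 = 892.90 ≈ 893 mb.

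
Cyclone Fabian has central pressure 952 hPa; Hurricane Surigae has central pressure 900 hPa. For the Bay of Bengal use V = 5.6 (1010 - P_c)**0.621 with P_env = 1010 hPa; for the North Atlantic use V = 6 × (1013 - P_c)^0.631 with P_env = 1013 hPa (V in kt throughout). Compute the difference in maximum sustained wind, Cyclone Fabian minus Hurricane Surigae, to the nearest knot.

-49 kt

Cyclone Fabian: ΔP = 58; V ≈ 5.6 × 58^0.621 ≈ 69.71 kt.
Hurricane Surigae: ΔP = 113; V ≈ 6 × 113^0.631 ≈ 118.48 kt.
Difference ≈ 69.71 − 118.48 = -48.77 → -49 kt.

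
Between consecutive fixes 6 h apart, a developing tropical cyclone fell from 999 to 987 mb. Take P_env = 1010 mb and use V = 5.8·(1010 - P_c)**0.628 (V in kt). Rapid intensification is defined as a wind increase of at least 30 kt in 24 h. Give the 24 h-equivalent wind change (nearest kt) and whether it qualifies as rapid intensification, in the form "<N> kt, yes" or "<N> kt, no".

V₁: ΔP = 11, V ≈ 5.8 × 11^0.628 ≈ 26.15 kt.
V₂: ΔP = 23, V ≈ 5.8 × 23^0.628 ≈ 41.55 kt.
ΔV over 6 h = 15.40 kt → 24 h equivalent = 15.40 × 24/6 ≈ 61.60 kt.
62 kt ≥ 30 kt ⇒ rapid intensification.

62 kt, yes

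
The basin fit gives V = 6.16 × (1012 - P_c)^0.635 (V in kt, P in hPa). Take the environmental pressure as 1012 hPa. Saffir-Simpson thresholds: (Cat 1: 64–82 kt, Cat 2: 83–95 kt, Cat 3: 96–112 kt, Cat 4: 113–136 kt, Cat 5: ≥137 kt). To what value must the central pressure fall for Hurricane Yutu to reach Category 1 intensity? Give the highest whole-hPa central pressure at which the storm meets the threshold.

Category 1 begins at V = 64 kt.
Required ΔP = (64/6.16)^(1/0.635) = 10.390^1.575 ≈ 39.90 hPa.
P_c ≤ 1012 − 39.90 = 972.10, so the highest integer P_c is 972 hPa.

972 hPa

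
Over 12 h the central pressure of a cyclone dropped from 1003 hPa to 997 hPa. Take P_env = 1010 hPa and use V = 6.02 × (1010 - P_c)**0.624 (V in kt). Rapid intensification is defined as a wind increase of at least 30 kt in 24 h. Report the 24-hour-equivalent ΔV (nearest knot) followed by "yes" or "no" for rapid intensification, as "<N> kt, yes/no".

19 kt, no

V₁: ΔP = 7, V ≈ 6.02 × 7^0.624 ≈ 20.27 kt.
V₂: ΔP = 13, V ≈ 6.02 × 13^0.624 ≈ 29.83 kt.
ΔV over 12 h = 9.56 kt → 24 h equivalent = 9.56 × 24/12 ≈ 19.12 kt.
19 kt < 30 kt ⇒ not rapid intensification.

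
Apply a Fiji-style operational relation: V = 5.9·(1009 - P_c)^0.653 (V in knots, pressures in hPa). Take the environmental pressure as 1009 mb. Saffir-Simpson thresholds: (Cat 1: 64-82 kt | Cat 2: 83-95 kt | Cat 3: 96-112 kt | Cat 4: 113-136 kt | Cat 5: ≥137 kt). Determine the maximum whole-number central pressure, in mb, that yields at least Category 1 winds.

Category 1 begins at V = 64 kt.
Required ΔP = (64/5.9)^(1/0.653) = 10.847^1.531 ≈ 38.50 mb.
P_c ≤ 1009 − 38.50 = 970.50, so the highest integer P_c is 970 mb.

970 mb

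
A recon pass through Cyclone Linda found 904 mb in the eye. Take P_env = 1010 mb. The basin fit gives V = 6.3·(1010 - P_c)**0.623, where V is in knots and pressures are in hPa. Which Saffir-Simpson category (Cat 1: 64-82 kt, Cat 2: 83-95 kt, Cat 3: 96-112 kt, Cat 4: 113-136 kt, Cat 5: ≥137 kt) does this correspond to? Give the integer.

4

ΔP = 1010 − 904 = 106 mb.
V ≈ 6.3 × 106^0.623 = 6.3 × 18.27 ≈ 115 kt.
115 kt falls in the Category 4 band.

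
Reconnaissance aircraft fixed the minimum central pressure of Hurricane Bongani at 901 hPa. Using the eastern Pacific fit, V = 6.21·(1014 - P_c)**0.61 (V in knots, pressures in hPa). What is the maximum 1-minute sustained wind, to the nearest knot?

ΔP = 1014 − 901 = 113 hPa.
113^0.61 ≈ 17.880.
V ≈ 6.21 × 17.880 ≈ 111.0 kt.

111 kt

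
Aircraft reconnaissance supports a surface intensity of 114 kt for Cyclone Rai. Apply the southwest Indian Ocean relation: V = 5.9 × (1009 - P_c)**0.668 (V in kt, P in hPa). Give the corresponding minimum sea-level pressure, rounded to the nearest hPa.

ΔP = (V / 5.9)^(1/0.668) = (114/5.9)^1.497.
114/5.9 = 19.322; 19.322^1.497 ≈ 84.18 hPa.
P_c = 1009 − 84.18 = 924.82 ≈ 925 hPa.

925 hPa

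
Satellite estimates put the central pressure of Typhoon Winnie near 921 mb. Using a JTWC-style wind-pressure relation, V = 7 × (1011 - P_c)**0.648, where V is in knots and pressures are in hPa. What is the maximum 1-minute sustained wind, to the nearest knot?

ΔP = 1011 − 921 = 90 mb.
90^0.648 ≈ 18.465.
V ≈ 7 × 18.465 ≈ 129.3 kt.

129 kt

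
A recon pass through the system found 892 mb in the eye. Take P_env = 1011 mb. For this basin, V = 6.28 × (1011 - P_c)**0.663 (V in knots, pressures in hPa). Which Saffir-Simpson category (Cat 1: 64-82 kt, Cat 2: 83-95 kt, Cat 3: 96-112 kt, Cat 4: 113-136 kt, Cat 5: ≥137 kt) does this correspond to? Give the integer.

ΔP = 1011 − 892 = 119 mb.
V ≈ 6.28 × 119^0.663 = 6.28 × 23.77 ≈ 149 kt.
149 kt falls in the Category 5 band.

5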